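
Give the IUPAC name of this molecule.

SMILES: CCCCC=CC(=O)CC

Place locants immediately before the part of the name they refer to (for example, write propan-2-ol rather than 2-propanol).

non-4-en-3-one

The longest carbon chain that includes the carbonyl and the multiple bond has 9 carbons, so the parent hydride is nonane.
The highest-priority functional group is a ketone (C=O on an internal carbon), so the name ends in -one.
The chain contains a C=C double bond, so the unsaturation ending is -ene.
Choose the numbering such that numbering from this end puts the carbonyl group at C-3 rather than C-7.
This places the carbonyl at C-3; the double bond between C-4 and C-5.
The name is non-4-en-3-one.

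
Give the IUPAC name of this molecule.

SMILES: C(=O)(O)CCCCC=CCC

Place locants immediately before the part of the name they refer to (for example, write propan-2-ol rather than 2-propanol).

non-6-enoic acid

Counting along the main chain through the –COOH group and the multiple bond gives 9 carbons: the parent is nonane.
The highest-priority functional group is a carboxylic acid (terminal –COOH), so the name ends in -oic acid.
There is one C=C double bond, indicated by the ending -ene.
Choose the numbering such that the carboxylic acid carbon is C-1 by definition.
That gives the double bond between C-6 and C-7.
The name is non-6-enoic acid.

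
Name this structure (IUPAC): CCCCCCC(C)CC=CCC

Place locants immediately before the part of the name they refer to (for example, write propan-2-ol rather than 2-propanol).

Counting along the main chain through the multiple bond gives 12 carbons: the parent is dodecane.
There is one C=C double bond, indicated by the ending -ene.
Number the chain so that numbering from this end puts the double bond at C-3 rather than C-9.
With this numbering: the double bond between C-3 and C-4; a methyl group at C-6.
Assembling the pieces gives 6-methyldodec-3-ene.

6-methyldodec-3-ene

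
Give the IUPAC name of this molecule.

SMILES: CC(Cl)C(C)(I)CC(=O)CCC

7-chloro-6-iodo-6-methyloctan-4-one

The longest carbon chain that includes the carbonyl has 8 carbons, so the parent hydride is octane.
A ketone (C=O on an internal carbon) is the principal characteristic group, giving the suffix -one.
Choose the numbering such that numbering from this end puts the carbonyl group at C-4 rather than C-5.
This places the carbonyl at C-4; a chloro group at C-7; an iodo group at C-6; a methyl group at C-6.
Substituent prefixes are cited in alphabetical order (multiplying prefixes like di-/tri- are ignored for ordering).
Assembling the pieces gives 7-chloro-6-iodo-6-methyloctan-4-one.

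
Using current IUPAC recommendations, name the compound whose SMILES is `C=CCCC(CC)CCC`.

5-ethyloct-1-ene

The longest carbon chain that includes the multiple bond has 8 carbons, so the parent hydride is octane.
There is one C=C double bond, indicated by the ending -ene.
Choose the numbering such that numbering from this end puts the double bond at C-1 rather than C-7.
This places the double bond between C-1 and C-2; an ethyl group at C-5.
Putting it together: 5-ethyloct-1-ene.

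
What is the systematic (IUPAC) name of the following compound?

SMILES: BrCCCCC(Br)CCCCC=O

The longest carbon chain that includes the –CHO group has 10 carbons, so the parent hydride is decane.
The principal characteristic group is an aldehyde (terminal –CHO), named with the suffix -al.
The numbering direction is chosen so that the aldehyde carbon is C-1 by definition.
This places bromo groups at C-6 and C-10.
Putting it together: 6,10-dibromodecanal.

6,10-dibromodecanal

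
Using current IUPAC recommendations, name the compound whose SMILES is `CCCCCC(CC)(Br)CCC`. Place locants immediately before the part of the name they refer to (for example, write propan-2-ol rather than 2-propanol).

The parent chain contains 9 carbons (nonane).
Number the chain so that the substituent locant set {4,4} is lower than {6,6} at the first point of difference.
That gives a bromo group at C-4; an ethyl group at C-4.
Substituent prefixes are cited in alphabetical order (multiplying prefixes like di-/tri- are ignored for ordering).
Assembling the pieces gives 4-bromo-4-ethylnonane.

4-bromo-4-ethylnonane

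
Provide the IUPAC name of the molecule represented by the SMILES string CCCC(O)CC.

Counting along the main chain through the –OH group gives 6 carbons: the parent is hexane.
The highest-priority functional group is an alcohol (–OH), so the name ends in -ol.
Choose the numbering such that numbering from this end puts the hydroxyl group at C-3 rather than C-4.
That gives the hydroxyl at C-3.
The name is hexan-3-ol.

hexan-3-ol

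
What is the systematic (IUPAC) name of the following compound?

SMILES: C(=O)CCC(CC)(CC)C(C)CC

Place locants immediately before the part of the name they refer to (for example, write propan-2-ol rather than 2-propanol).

Counting along the main chain through the –CHO group gives 7 carbons: the parent is heptane.
The principal characteristic group is an aldehyde (terminal –CHO), named with the suffix -al.
Choose the numbering such that the aldehyde carbon is C-1 by definition.
With this numbering: two ethyl groups at C-4; a methyl group at C-5.
The substituents are ordered alphabetically, ignoring any di-/tri- multipliers.
Assembling the pieces gives 4,4-diethyl-5-methylheptanal.

4,4-diethyl-5-methylheptanal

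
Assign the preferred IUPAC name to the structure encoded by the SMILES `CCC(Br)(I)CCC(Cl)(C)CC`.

The longest carbon chain is 8 atoms: the parent is octane.
The numbering direction is chosen so that the locant sets are identical either way, so the alphabetically earlier bromo substituent takes the lower locant (3 rather than 6).
That gives a bromo group at C-3; a chloro group at C-6; an iodo group at C-3; a methyl group at C-6.
Substituent prefixes are cited in alphabetical order (multiplying prefixes like di-/tri- are ignored for ordering).
The name is 3-bromo-6-chloro-3-iodo-6-methyloctane.

3-bromo-6-chloro-3-iodo-6-methyloctane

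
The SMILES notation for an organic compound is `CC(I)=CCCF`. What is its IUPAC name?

5-fluoro-2-iodopent-2-ene

The longest carbon chain that includes the multiple bond has 5 carbons, so the parent hydride is pentane.
The chain contains a C=C double bond, so the unsaturation ending is -ene.
Choose the numbering such that numbering from this end puts the double bond at C-2 rather than C-3.
This places the double bond between C-2 and C-3; a fluoro group at C-5; an iodo group at C-2.
The substituents are ordered alphabetically, ignoring any di-/tri- multipliers.
The name is 5-fluoro-2-iodopent-2-ene.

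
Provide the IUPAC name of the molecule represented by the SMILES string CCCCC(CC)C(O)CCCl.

The longest chain bearing the –OH group is 8 carbons long (octane).
The highest-priority functional group is an alcohol (–OH), so the name ends in -ol.
Choose the numbering such that numbering from this end puts the hydroxyl group at C-3 rather than C-6.
This places the hydroxyl at C-3; a chloro group at C-1; an ethyl group at C-4.
Prefixes are listed alphabetically: chloro, ethyl.
The name is 1-chloro-4-ethyloctan-3-ol.

1-chloro-4-ethyloctan-3-ol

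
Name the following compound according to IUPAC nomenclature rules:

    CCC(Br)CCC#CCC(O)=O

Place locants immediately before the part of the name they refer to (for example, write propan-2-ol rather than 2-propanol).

7-bromonon-3-ynoic acid

Counting along the main chain through the –COOH group and the multiple bond gives 9 carbons: the parent is nonane.
The highest-priority functional group is a carboxylic acid (terminal –COOH), so the name ends in -oic acid.
There is one C≡C triple bond, indicated by the ending -yne.
The numbering direction is chosen so that the carboxylic acid carbon is C-1 by definition.
That gives the triple bond between C-3 and C-4; a bromo group at C-7.
The name is 7-bromonon-3-ynoic acid.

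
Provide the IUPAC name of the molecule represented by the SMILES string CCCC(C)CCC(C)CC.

The longest carbon chain is 9 atoms: the parent is nonane.
Choose the numbering such that the substituent locant set {3,6} is lower than {4,7} at the first point of difference.
That gives methyl groups at C-3 and C-6.
Putting it together: 3,6-dimethylnonane.

3,6-dimethylnonane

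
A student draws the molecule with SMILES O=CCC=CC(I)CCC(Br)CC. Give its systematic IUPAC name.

8-bromo-5-iododec-3-enal

The longest carbon chain that includes the –CHO group and the multiple bond has 10 carbons, so the parent hydride is decane.
The highest-priority functional group is an aldehyde (terminal –CHO), so the name ends in -al.
The chain contains a C=C double bond, so the unsaturation ending is -ene.
Choose the numbering such that the aldehyde carbon is C-1 by definition.
That gives the double bond between C-3 and C-4; a bromo group at C-8; an iodo group at C-5.
Prefixes are listed alphabetically: bromo, iodo.
The name is 8-bromo-5-iododec-3-enal.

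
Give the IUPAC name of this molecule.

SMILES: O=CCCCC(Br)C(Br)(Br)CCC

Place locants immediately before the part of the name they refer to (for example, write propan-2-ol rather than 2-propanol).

5,6,6-tribromononanal

Counting along the main chain through the –CHO group gives 9 carbons: the parent is nonane.
The highest-priority functional group is an aldehyde (terminal –CHO), so the name ends in -al.
Number the chain so that the aldehyde carbon is C-1 by definition.
With this numbering: bromo groups at C-5 and C-6 (×2).
The name is 5,6,6-tribromononanal.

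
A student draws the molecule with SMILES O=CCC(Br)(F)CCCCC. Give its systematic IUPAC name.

3-bromo-3-fluorooctanal

Counting along the main chain through the –CHO group gives 8 carbons: the parent is octane.
An aldehyde (terminal –CHO) is the principal characteristic group, giving the suffix -al.
Choose the numbering such that the aldehyde carbon is C-1 by definition.
With this numbering: a bromo group at C-3; a fluoro group at C-3.
Prefixes are listed alphabetically: bromo, fluoro.
Putting it together: 3-bromo-3-fluorooctanal.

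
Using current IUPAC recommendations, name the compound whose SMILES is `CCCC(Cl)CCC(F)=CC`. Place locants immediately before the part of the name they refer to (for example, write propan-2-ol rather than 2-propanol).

6-chloro-3-fluoronon-2-ene

The longest chain bearing the multiple bond is 9 carbons long (nonane).
A C=C double bond in the chain gives the infix -ene-.
Choose the numbering such that numbering from this end puts the double bond at C-2 rather than C-7.
With this numbering: the double bond between C-2 and C-3; a chloro group at C-6; a fluoro group at C-3.
Substituent prefixes are cited in alphabetical order (multiplying prefixes like di-/tri- are ignored for ordering).
Putting it together: 6-chloro-3-fluoronon-2-ene.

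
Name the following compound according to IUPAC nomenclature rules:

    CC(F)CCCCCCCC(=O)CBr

1-bromo-10-fluoroundecan-2-one

The longest carbon chain that includes the carbonyl has 11 carbons, so the parent hydride is undecane.
A ketone (C=O on an internal carbon) is the principal characteristic group, giving the suffix -one.
Number the chain so that numbering from this end puts the carbonyl group at C-2 rather than C-10.
With this numbering: the carbonyl at C-2; a bromo group at C-1; a fluoro group at C-10.
Prefixes are listed alphabetically: bromo, fluoro.
The name is 1-bromo-10-fluoroundecan-2-one.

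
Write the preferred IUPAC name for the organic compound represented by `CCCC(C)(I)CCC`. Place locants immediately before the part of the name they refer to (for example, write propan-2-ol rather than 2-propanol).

The parent chain contains 7 carbons (heptane).
Numbering from either end gives identical locants here.
With this numbering: an iodo group at C-4; a methyl group at C-4.
Prefixes are listed alphabetically: iodo, methyl.
Assembling the pieces gives 4-iodo-4-methylheptane.

4-iodo-4-methylheptane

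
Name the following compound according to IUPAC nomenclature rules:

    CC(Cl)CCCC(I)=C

6-chloro-2-iodohept-1-ene

The longest carbon chain that includes the multiple bond has 7 carbons, so the parent hydride is heptane.
A C=C double bond in the chain gives the infix -ene-.
The numbering direction is chosen so that numbering from this end puts the double bond at C-1 rather than C-6.
That gives the double bond between C-1 and C-2; a chloro group at C-6; an iodo group at C-2.
Substituent prefixes are cited in alphabetical order (multiplying prefixes like di-/tri- are ignored for ordering).
The name is 6-chloro-2-iodohept-1-ene.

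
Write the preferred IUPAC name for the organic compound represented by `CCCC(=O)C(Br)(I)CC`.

The longest chain bearing the carbonyl is 7 carbons long (heptane).
The principal characteristic group is a ketone (C=O on an internal carbon), named with the suffix -one.
The numbering direction is chosen so that the substituent locant set {3,3} is lower than {5,5} at the first point of difference.
This places the carbonyl at C-4; a bromo group at C-3; an iodo group at C-3.
Substituent prefixes are cited in alphabetical order (multiplying prefixes like di-/tri- are ignored for ordering).
Putting it together: 3-bromo-3-iodoheptan-4-one.

3-bromo-3-iodoheptan-4-one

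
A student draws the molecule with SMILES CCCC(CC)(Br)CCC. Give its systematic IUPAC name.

4-bromo-4-ethylheptane

The longest carbon chain is 7 atoms: the parent is heptane.
The molecule is symmetric, so either numbering direction gives the same locants.
With this numbering: a bromo group at C-4; an ethyl group at C-4.
Substituent prefixes are cited in alphabetical order (multiplying prefixes like di-/tri- are ignored for ordering).
The name is 4-bromo-4-ethylheptane.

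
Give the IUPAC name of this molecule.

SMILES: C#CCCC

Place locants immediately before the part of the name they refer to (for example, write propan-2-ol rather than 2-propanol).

Counting along the main chain through the multiple bond gives 5 carbons: the parent is pentane.
A C≡C triple bond in the chain gives the infix -yne-.
Choose the numbering such that numbering from this end puts the triple bond at C-1 rather than C-4.
That gives the triple bond between C-1 and C-2.
Assembling the pieces gives pent-1-yne.

pent-1-yne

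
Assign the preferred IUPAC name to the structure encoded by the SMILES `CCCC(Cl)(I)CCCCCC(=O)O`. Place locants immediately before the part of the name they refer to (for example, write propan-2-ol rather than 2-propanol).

The longest carbon chain that includes the –COOH group has 10 carbons, so the parent hydride is decane.
The highest-priority functional group is a carboxylic acid (terminal –COOH), so the name ends in -oic acid.
Number the chain so that the carboxylic acid carbon is C-1 by definition.
This places a chloro group at C-7; an iodo group at C-7.
Prefixes are listed alphabetically: chloro, iodo.
The name is 7-chloro-7-iododecanoic acid.

7-chloro-7-iododecanoic acid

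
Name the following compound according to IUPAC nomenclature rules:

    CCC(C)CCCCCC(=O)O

The longest chain bearing the –COOH group is 9 carbons long (nonane).
The highest-priority functional group is a carboxylic acid (terminal –COOH), so the name ends in -oic acid.
Number the chain so that the carboxylic acid carbon is C-1 by definition.
This places a methyl group at C-7.
The name is 7-methylnonanoic acid.

7-methylnonanoic acid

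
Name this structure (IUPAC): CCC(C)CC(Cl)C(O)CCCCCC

The longest carbon chain that includes the –OH group has 12 carbons, so the parent hydride is dodecane.
The principal characteristic group is an alcohol (–OH), named with the suffix -ol.
Number the chain so that numbering from this end puts the hydroxyl group at C-6 rather than C-7.
This places the hydroxyl at C-6; a chloro group at C-5; a methyl group at C-3.
The substituents are ordered alphabetically, ignoring any di-/tri- multipliers.
The name is 5-chloro-3-methyldodecan-6-ol.

5-chloro-3-methyldodecan-6-ol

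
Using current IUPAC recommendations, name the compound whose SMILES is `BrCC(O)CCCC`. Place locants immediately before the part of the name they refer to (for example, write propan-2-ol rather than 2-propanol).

The longest carbon chain that includes the –OH group has 6 carbons, so the parent hydride is hexane.
The highest-priority functional group is an alcohol (–OH), so the name ends in -ol.
Number the chain so that numbering from this end puts the hydroxyl group at C-2 rather than C-5.
This places the hydroxyl at C-2; a bromo group at C-1.
The name is 1-bromohexan-2-ol.

1-bromohexan-2-ol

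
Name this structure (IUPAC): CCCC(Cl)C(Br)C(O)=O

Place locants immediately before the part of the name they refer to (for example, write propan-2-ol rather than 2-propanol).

2-bromo-3-chlorohexanoic acid

The longest carbon chain that includes the –COOH group has 6 carbons, so the parent hydride is hexane.
The highest-priority functional group is a carboxylic acid (terminal –COOH), so the name ends in -oic acid.
Choose the numbering such that the carboxylic acid carbon is C-1 by definition.
This places a bromo group at C-2; a chloro group at C-3.
Substituent prefixes are cited in alphabetical order (multiplying prefixes like di-/tri- are ignored for ordering).
Putting it together: 2-bromo-3-chlorohexanoic acid.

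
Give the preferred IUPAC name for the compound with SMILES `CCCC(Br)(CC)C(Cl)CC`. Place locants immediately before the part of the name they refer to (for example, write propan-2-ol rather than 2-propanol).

The longest carbon chain is 7 atoms: the parent is heptane.
Choose the numbering such that the substituent locant set {3,4,4} is lower than {4,4,5} at the first point of difference.
With this numbering: a bromo group at C-4; a chloro group at C-3; an ethyl group at C-4.
The substituents are ordered alphabetically, ignoring any di-/tri- multipliers.
Assembling the pieces gives 4-bromo-3-chloro-4-ethylheptane.

4-bromo-3-chloro-4-ethylheptane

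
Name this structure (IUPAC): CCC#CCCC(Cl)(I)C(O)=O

2-chloro-2-iodooct-5-ynoic acid

The longest carbon chain that includes the –COOH group and the multiple bond has 8 carbons, so the parent hydride is octane.
A carboxylic acid (terminal –COOH) is the principal characteristic group, giving the suffix -oic acid.
A C≡C triple bond in the chain gives the infix -yne-.
Number the chain so that the carboxylic acid carbon is C-1 by definition.
This places the triple bond between C-5 and C-6; a chloro group at C-2; an iodo group at C-2.
The substituents are ordered alphabetically, ignoring any di-/tri- multipliers.
The name is 2-chloro-2-iodooct-5-ynoic acid.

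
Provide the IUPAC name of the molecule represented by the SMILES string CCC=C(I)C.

2-iodopent-2-ene

Counting along the main chain through the multiple bond gives 5 carbons: the parent is pentane.
The chain contains a C=C double bond, so the unsaturation ending is -ene.
Number the chain so that numbering from this end puts the double bond at C-2 rather than C-3.
With this numbering: the double bond between C-2 and C-3; an iodo group at C-2.
Putting it together: 2-iodopent-2-ene.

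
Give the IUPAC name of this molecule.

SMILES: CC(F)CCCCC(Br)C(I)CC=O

4-bromo-9-fluoro-3-iododecanal

The longest carbon chain that includes the –CHO group has 10 carbons, so the parent hydride is decane.
An aldehyde (terminal –CHO) is the principal characteristic group, giving the suffix -al.
The numbering direction is chosen so that the aldehyde carbon is C-1 by definition.
With this numbering: a bromo group at C-4; a fluoro group at C-9; an iodo group at C-3.
Substituent prefixes are cited in alphabetical order (multiplying prefixes like di-/tri- are ignored for ordering).
Assembling the pieces gives 4-bromo-9-fluoro-3-iododecanal.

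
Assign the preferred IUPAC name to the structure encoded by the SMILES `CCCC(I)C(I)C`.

2,3-diiodohexane

The longest continuous carbon chain has 6 atoms, so the parent hydride is hexane.
The numbering direction is chosen so that the substituent locant set {2,3} is lower than {4,5} at the first point of difference.
That gives iodo groups at C-2 and C-3.
The name is 2,3-diiodohexane.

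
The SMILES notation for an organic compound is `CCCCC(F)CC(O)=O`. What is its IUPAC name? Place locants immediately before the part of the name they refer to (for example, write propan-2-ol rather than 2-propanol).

The longest carbon chain that includes the –COOH group has 7 carbons, so the parent hydride is heptane.
A carboxylic acid (terminal –COOH) is the principal characteristic group, giving the suffix -oic acid.
Number the chain so that the carboxylic acid carbon is C-1 by definition.
This places a fluoro group at C-3.
The name is 3-fluoroheptanoic acid.

3-fluoroheptanoic acid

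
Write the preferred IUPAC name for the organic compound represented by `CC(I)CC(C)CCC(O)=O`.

The longest chain bearing the –COOH group is 7 carbons long (heptane).
The principal characteristic group is a carboxylic acid (terminal –COOH), named with the suffix -oic acid.
Number the chain so that the carboxylic acid carbon is C-1 by definition.
With this numbering: an iodo group at C-6; a methyl group at C-4.
Substituent prefixes are cited in alphabetical order (multiplying prefixes like di-/tri- are ignored for ordering).
Putting it together: 6-iodo-4-methylheptanoic acid.

6-iodo-4-methylheptanoic acid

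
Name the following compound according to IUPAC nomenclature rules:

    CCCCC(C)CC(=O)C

4-methyloctan-2-one

The longest chain bearing the carbonyl is 8 carbons long (octane).
A ketone (C=O on an internal carbon) is the principal characteristic group, giving the suffix -one.
Number the chain so that numbering from this end puts the carbonyl group at C-2 rather than C-7.
With this numbering: the carbonyl at C-2; a methyl group at C-4.
Assembling the pieces gives 4-methyloctan-2-one.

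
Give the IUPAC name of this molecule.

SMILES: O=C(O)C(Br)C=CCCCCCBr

2,9-dibromonon-3-enoic acid

Counting along the main chain through the –COOH group and the multiple bond gives 9 carbons: the parent is nonane.
The principal characteristic group is a carboxylic acid (terminal –COOH), named with the suffix -oic acid.
There is one C=C double bond, indicated by the ending -ene.
The numbering direction is chosen so that the carboxylic acid carbon is C-1 by definition.
That gives the double bond between C-3 and C-4; bromo groups at C-2 and C-9.
The name is 2,9-dibromonon-3-enoic acid.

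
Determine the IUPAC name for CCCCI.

The parent chain contains 4 carbons (butane).
The numbering direction is chosen so that the substituent locant set {1} is lower than {4} at the first point of difference.
That gives an iodo group at C-1.
The name is 1-iodobutane.

1-iodobutane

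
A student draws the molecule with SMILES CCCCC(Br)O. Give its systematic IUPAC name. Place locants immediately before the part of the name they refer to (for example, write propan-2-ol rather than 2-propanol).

The longest chain bearing the –OH group is 5 carbons long (pentane).
An alcohol (–OH) is the principal characteristic group, giving the suffix -ol.
Choose the numbering such that numbering from this end puts the hydroxyl group at C-1 rather than C-5.
With this numbering: the hydroxyl at C-1; a bromo group at C-1.
Putting it together: 1-bromopentan-1-ol.

1-bromopentan-1-ol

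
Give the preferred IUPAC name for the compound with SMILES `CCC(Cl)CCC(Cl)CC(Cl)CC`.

3,5,8-trichlorodecane

The parent chain contains 10 carbons (decane).
Choose the numbering such that the substituent locant set {3,5,8} is lower than {3,6,8} at the first point of difference.
With this numbering: chloro groups at C-3 and C-5 and C-8.
Putting it together: 3,5,8-trichlorodecane.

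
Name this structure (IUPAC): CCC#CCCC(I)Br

7-bromo-7-iodohept-3-yne

The longest carbon chain that includes the multiple bond has 7 carbons, so the parent hydride is heptane.
The chain contains a C≡C triple bond, so the unsaturation ending is -yne.
Number the chain so that numbering from this end puts the triple bond at C-3 rather than C-4.
This places the triple bond between C-3 and C-4; a bromo group at C-7; an iodo group at C-7.
The substituents are ordered alphabetically, ignoring any di-/tri- multipliers.
Putting it together: 7-bromo-7-iodohept-3-yne.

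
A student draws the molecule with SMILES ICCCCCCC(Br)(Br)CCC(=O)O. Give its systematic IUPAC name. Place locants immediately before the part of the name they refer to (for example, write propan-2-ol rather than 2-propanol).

4,4-dibromo-10-iododecanoic acid

Counting along the main chain through the –COOH group gives 10 carbons: the parent is decane.
A carboxylic acid (terminal –COOH) is the principal characteristic group, giving the suffix -oic acid.
Choose the numbering such that the carboxylic acid carbon is C-1 by definition.
This places two bromo groups at C-4; an iodo group at C-10.
Prefixes are listed alphabetically: bromo, iodo.
The name is 4,4-dibromo-10-iododecanoic acid.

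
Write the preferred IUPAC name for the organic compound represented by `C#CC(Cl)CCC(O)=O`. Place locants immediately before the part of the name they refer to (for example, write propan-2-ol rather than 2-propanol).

4-chlorohex-5-ynoic acid

Counting along the main chain through the –COOH group and the multiple bond gives 6 carbons: the parent is hexane.
The highest-priority functional group is a carboxylic acid (terminal –COOH), so the name ends in -oic acid.
The chain contains a C≡C triple bond, so the unsaturation ending is -yne.
Number the chain so that the carboxylic acid carbon is C-1 by definition.
With this numbering: the triple bond between C-5 and C-6; a chloro group at C-4.
Assembling the pieces gives 4-chlorohex-5-ynoic acid.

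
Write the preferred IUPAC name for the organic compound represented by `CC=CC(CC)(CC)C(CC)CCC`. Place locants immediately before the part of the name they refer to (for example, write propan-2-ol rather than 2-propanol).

The longest chain bearing the multiple bond is 8 carbons long (octane).
The chain contains a C=C double bond, so the unsaturation ending is -ene.
Number the chain so that numbering from this end puts the double bond at C-2 rather than C-6.
That gives the double bond between C-2 and C-3; ethyl groups at C-4 (×2) and C-5.
The name is 4,4,5-triethyloct-2-ene.

4,4,5-triethyloct-2-ene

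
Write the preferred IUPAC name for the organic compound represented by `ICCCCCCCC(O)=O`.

8-iodooctanoic acid

Counting along the main chain through the –COOH group gives 8 carbons: the parent is octane.
The highest-priority functional group is a carboxylic acid (terminal –COOH), so the name ends in -oic acid.
Choose the numbering such that the carboxylic acid carbon is C-1 by definition.
That gives an iodo group at C-8.
The name is 8-iodooctanoic acid.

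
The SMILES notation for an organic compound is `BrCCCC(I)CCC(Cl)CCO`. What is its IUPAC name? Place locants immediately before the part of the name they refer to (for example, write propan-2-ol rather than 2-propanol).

9-bromo-3-chloro-6-iodononan-1-ol

The longest carbon chain that includes the –OH group has 9 carbons, so the parent hydride is nonane.
An alcohol (–OH) is the principal characteristic group, giving the suffix -ol.
Choose the numbering such that numbering from this end puts the hydroxyl group at C-1 rather than C-9.
With this numbering: the hydroxyl at C-1; a bromo group at C-9; a chloro group at C-3; an iodo group at C-6.
Substituent prefixes are cited in alphabetical order (multiplying prefixes like di-/tri- are ignored for ordering).
Putting it together: 9-bromo-3-chloro-6-iodononan-1-ol.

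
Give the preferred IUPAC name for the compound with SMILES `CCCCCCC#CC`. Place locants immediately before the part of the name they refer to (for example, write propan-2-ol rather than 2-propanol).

The longest chain bearing the multiple bond is 9 carbons long (nonane).
A C≡C triple bond in the chain gives the infix -yne-.
The numbering direction is chosen so that numbering from this end puts the triple bond at C-2 rather than C-7.
That gives the triple bond between C-2 and C-3.
Assembling the pieces gives non-2-yne.

non-2-yne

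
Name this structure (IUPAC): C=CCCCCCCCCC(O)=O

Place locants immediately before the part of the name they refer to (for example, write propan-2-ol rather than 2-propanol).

The longest carbon chain that includes the –COOH group and the multiple bond has 11 carbons, so the parent hydride is undecane.
The highest-priority functional group is a carboxylic acid (terminal –COOH), so the name ends in -oic acid.
A C=C double bond in the chain gives the infix -ene-.
The numbering direction is chosen so that the carboxylic acid carbon is C-1 by definition.
With this numbering: the double bond between C-10 and C-11.
Putting it together: undec-10-enoic acid.

undec-10-enoic acid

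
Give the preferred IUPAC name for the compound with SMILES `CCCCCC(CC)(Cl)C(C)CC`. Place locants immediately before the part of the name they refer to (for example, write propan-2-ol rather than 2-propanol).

4-chloro-4-ethyl-3-methylnonane

The longest continuous carbon chain has 9 atoms, so the parent hydride is nonane.
The numbering direction is chosen so that the substituent locant set {3,4,4} is lower than {6,6,7} at the first point of difference.
With this numbering: a chloro group at C-4; an ethyl group at C-4; a methyl group at C-3.
Prefixes are listed alphabetically: chloro, ethyl, methyl.
Putting it together: 4-chloro-4-ethyl-3-methylnonane.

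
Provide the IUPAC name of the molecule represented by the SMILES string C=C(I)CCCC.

Counting along the main chain through the multiple bond gives 6 carbons: the parent is hexane.
A C=C double bond in the chain gives the infix -ene-.
The numbering direction is chosen so that numbering from this end puts the double bond at C-1 rather than C-5.
That gives the double bond between C-1 and C-2; an iodo group at C-2.
The name is 2-iodohex-1-ene.

2-iodohex-1-ene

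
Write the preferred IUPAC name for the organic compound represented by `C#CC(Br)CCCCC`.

The longest carbon chain that includes the multiple bond has 8 carbons, so the parent hydride is octane.
There is one C≡C triple bond, indicated by the ending -yne.
The numbering direction is chosen so that numbering from this end puts the triple bond at C-1 rather than C-7.
This places the triple bond between C-1 and C-2; a bromo group at C-3.
Putting it together: 3-bromooct-1-yne.

3-bromooct-1-yne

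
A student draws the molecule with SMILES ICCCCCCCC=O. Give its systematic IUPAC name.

The longest chain bearing the –CHO group is 8 carbons long (octane).
The highest-priority functional group is an aldehyde (terminal –CHO), so the name ends in -al.
Number the chain so that the aldehyde carbon is C-1 by definition.
That gives an iodo group at C-8.
The name is 8-iodooctanal.

8-iodooctanal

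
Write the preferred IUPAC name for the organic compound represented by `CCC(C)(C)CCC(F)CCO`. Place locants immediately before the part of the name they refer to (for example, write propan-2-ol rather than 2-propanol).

3-fluoro-6,6-dimethyloctan-1-ol

Counting along the main chain through the –OH group gives 8 carbons: the parent is octane.
The highest-priority functional group is an alcohol (–OH), so the name ends in -ol.
The numbering direction is chosen so that numbering from this end puts the hydroxyl group at C-1 rather than C-8.
That gives the hydroxyl at C-1; a fluoro group at C-3; two methyl groups at C-6.
Prefixes are listed alphabetically: fluoro, methyl.
Assembling the pieces gives 3-fluoro-6,6-dimethyloctan-1-ol.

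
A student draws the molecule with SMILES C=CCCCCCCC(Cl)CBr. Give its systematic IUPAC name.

10-bromo-9-chlorodec-1-ene

The longest chain bearing the multiple bond is 10 carbons long (decane).
The chain contains a C=C double bond, so the unsaturation ending is -ene.
Choose the numbering such that numbering from this end puts the double bond at C-1 rather than C-9.
With this numbering: the double bond between C-1 and C-2; a bromo group at C-10; a chloro group at C-9.
The substituents are ordered alphabetically, ignoring any di-/tri- multipliers.
Putting it together: 10-bromo-9-chlorodec-1-ene.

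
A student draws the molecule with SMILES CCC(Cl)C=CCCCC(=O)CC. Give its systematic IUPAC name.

9-chloroundec-7-en-3-one

The longest carbon chain that includes the carbonyl and the multiple bond has 11 carbons, so the parent hydride is undecane.
The principal characteristic group is a ketone (C=O on an internal carbon), named with the suffix -one.
The chain contains a C=C double bond, so the unsaturation ending is -ene.
Choose the numbering such that numbering from this end puts the carbonyl group at C-3 rather than C-9.
This places the carbonyl at C-3; the double bond between C-7 and C-8; a chloro group at C-9.
The name is 9-chloroundec-7-en-3-one.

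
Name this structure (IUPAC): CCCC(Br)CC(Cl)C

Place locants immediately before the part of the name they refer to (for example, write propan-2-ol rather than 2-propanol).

4-bromo-2-chloroheptane

The parent chain contains 7 carbons (heptane).
Choose the numbering such that the substituent locant set {2,4} is lower than {4,6} at the first point of difference.
That gives a bromo group at C-4; a chloro group at C-2.
The substituents are ordered alphabetically, ignoring any di-/tri- multipliers.
Assembling the pieces gives 4-bromo-2-chloroheptane.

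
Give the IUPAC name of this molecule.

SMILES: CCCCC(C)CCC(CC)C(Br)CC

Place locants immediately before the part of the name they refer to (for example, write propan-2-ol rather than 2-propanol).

3-bromo-4-ethyl-7-methylundecane

The parent chain contains 11 carbons (undecane).
Number the chain so that the substituent locant set {3,4,7} is lower than {5,8,9} at the first point of difference.
That gives a bromo group at C-3; an ethyl group at C-4; a methyl group at C-7.
Substituent prefixes are cited in alphabetical order (multiplying prefixes like di-/tri- are ignored for ordering).
Assembling the pieces gives 3-bromo-4-ethyl-7-methylundecane.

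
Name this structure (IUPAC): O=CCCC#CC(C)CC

The longest carbon chain that includes the –CHO group and the multiple bond has 8 carbons, so the parent hydride is octane.
The principal characteristic group is an aldehyde (terminal –CHO), named with the suffix -al.
The chain contains a C≡C triple bond, so the unsaturation ending is -yne.
The numbering direction is chosen so that the aldehyde carbon is C-1 by definition.
With this numbering: the triple bond between C-4 and C-5; a methyl group at C-6.
The name is 6-methyloct-4-ynal.

6-methyloct-4-ynal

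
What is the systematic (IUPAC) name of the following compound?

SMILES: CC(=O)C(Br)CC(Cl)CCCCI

The longest carbon chain that includes the carbonyl has 9 carbons, so the parent hydride is nonane.
A ketone (C=O on an internal carbon) is the principal characteristic group, giving the suffix -one.
Number the chain so that numbering from this end puts the carbonyl group at C-2 rather than C-8.
That gives the carbonyl at C-2; a bromo group at C-3; a chloro group at C-5; an iodo group at C-9.
Prefixes are listed alphabetically: bromo, chloro, iodo.
Assembling the pieces gives 3-bromo-5-chloro-9-iodononan-2-one.

3-bromo-5-chloro-9-iodononan-2-one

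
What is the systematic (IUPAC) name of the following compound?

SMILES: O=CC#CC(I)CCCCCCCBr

11-bromo-4-iodoundec-2-ynal

Counting along the main chain through the –CHO group and the multiple bond gives 11 carbons: the parent is undecane.
An aldehyde (terminal –CHO) is the principal characteristic group, giving the suffix -al.
A C≡C triple bond in the chain gives the infix -yne-.
Choose the numbering such that the aldehyde carbon is C-1 by definition.
This places the triple bond between C-2 and C-3; a bromo group at C-11; an iodo group at C-4.
The substituents are ordered alphabetically, ignoring any di-/tri- multipliers.
Assembling the pieces gives 11-bromo-4-iodoundec-2-ynal.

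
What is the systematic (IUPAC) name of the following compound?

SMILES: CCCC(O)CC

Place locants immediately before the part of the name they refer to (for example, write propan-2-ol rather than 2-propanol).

hexan-3-ol

The longest carbon chain that includes the –OH group has 6 carbons, so the parent hydride is hexane.
The highest-priority functional group is an alcohol (–OH), so the name ends in -ol.
The numbering direction is chosen so that numbering from this end puts the hydroxyl group at C-3 rather than C-4.
With this numbering: the hydroxyl at C-3.
The name is hexan-3-ol.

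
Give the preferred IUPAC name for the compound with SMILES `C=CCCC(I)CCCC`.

5-iodonon-1-ene

Counting along the main chain through the multiple bond gives 9 carbons: the parent is nonane.
A C=C double bond in the chain gives the infix -ene-.
Choose the numbering such that numbering from this end puts the double bond at C-1 rather than C-8.
This places the double bond between C-1 and C-2; an iodo group at C-5.
Assembling the pieces gives 5-iodonon-1-ene.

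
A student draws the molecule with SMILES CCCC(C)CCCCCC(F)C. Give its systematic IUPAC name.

2-fluoro-8-methylundecane

The longest continuous carbon chain has 11 atoms, so the parent hydride is undecane.
The numbering direction is chosen so that the substituent locant set {2,8} is lower than {4,10} at the first point of difference.
That gives a fluoro group at C-2; a methyl group at C-8.
The substituents are ordered alphabetically, ignoring any di-/tri- multipliers.
Assembling the pieces gives 2-fluoro-8-methylundecane.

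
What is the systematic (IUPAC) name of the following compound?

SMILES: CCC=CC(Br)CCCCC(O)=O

Counting along the main chain through the –COOH group and the multiple bond gives 10 carbons: the parent is decane.
A carboxylic acid (terminal –COOH) is the principal characteristic group, giving the suffix -oic acid.
The chain contains a C=C double bond, so the unsaturation ending is -ene.
Choose the numbering such that the carboxylic acid carbon is C-1 by definition.
With this numbering: the double bond between C-7 and C-8; a bromo group at C-6.
Assembling the pieces gives 6-bromodec-7-enoic acid.

6-bromodec-7-enoic acid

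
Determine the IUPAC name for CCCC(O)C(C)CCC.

5-methyloctan-4-ol

Counting along the main chain through the –OH group gives 8 carbons: the parent is octane.
An alcohol (–OH) is the principal characteristic group, giving the suffix -ol.
Choose the numbering such that numbering from this end puts the hydroxyl group at C-4 rather than C-5.
This places the hydroxyl at C-4; a methyl group at C-5.
Assembling the pieces gives 5-methyloctan-4-ol.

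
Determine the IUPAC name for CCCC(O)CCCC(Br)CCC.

8-bromoundecan-4-ol

The longest chain bearing the –OH group is 11 carbons long (undecane).
An alcohol (–OH) is the principal characteristic group, giving the suffix -ol.
The numbering direction is chosen so that numbering from this end puts the hydroxyl group at C-4 rather than C-8.
This places the hydroxyl at C-4; a bromo group at C-8.
Putting it together: 8-bromoundecan-4-ol.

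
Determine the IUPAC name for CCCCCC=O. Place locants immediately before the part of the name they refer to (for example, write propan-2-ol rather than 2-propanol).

hexanal

The longest carbon chain that includes the –CHO group has 6 carbons, so the parent hydride is hexane.
The highest-priority functional group is an aldehyde (terminal –CHO), so the name ends in -al.
Number the chain so that the aldehyde carbon is C-1 by definition.
Putting it together: hexanal.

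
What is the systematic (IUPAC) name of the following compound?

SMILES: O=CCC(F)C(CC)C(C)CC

The longest chain bearing the –CHO group is 7 carbons long (heptane).
The highest-priority functional group is an aldehyde (terminal –CHO), so the name ends in -al.
Number the chain so that the aldehyde carbon is C-1 by definition.
With this numbering: an ethyl group at C-4; a fluoro group at C-3; a methyl group at C-5.
Prefixes are listed alphabetically: ethyl, fluoro, methyl.
Putting it together: 4-ethyl-3-fluoro-5-methylheptanal.

4-ethyl-3-fluoro-5-methylheptanal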